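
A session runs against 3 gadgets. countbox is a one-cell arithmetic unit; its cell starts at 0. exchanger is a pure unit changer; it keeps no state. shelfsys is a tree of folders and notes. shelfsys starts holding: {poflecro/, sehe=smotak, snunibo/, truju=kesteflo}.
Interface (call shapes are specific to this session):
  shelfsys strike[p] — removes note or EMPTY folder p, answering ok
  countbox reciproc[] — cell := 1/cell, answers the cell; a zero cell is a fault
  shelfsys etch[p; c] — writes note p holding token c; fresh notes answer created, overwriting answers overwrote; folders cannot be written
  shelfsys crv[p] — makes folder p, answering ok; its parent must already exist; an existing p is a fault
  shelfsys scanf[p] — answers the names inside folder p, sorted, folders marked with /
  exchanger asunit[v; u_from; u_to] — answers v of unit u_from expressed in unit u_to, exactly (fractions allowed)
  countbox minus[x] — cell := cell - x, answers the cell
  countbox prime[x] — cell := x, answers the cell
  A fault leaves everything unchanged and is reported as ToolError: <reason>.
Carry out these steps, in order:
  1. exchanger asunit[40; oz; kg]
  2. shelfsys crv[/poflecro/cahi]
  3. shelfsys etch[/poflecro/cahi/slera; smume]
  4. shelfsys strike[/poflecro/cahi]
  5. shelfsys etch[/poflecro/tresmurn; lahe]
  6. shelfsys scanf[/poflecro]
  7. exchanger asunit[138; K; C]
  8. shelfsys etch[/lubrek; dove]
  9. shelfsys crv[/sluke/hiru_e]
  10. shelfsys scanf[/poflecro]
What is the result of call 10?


Answer: [cahi/, tresmurn]

Derivation:
Next I call exchanger asunit(v='40', u_from='oz', u_to='kg'), yielding 45359237/40000000.
Now I run shelfsys crv(p='/poflecro/cahi'), and see ok.
I use shelfsys etch(p='/poflecro/cahi/slera', c='smume'), and get created.
I use shelfsys strike(p='/poflecro/cahi'), which returns ToolError: not empty.
I try shelfsys etch(p='/poflecro/tresmurn', c='lahe'): created.
I run shelfsys scanf(p='/poflecro'), — result: [cahi/, tresmurn].
I use exchanger asunit(v='138', u_from='K', u_to='C'), → -2703/20.
Calling shelfsys etch(p='/lubrek', c='dove'), and get created.
I invoke shelfsys crv(p='/sluke/hiru_e'), and get ToolError: no parent.
I invoke shelfsys scanf(p='/poflecro'): [cahi/, tresmurn].


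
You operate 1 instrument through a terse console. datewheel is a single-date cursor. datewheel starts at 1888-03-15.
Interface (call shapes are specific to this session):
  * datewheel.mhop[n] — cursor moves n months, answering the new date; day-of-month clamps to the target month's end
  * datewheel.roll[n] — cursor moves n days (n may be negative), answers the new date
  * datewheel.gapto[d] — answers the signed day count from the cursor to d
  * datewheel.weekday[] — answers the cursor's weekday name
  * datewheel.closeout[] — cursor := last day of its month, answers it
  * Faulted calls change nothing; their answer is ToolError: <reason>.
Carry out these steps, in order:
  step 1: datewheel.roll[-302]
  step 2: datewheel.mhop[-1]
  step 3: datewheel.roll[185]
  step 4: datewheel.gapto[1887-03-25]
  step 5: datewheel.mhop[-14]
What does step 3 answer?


>> datewheel.roll(n=-302)
<< 1887-05-18
>> datewheel.mhop(n=-1)
<< 1887-04-18
>> datewheel.roll(n=185)
<< 1887-10-20
>> datewheel.gapto(d=1887-03-25)
<< -209
>> datewheel.mhop(n=-14)
<< 1886-08-20

Answer: 1887-10-20


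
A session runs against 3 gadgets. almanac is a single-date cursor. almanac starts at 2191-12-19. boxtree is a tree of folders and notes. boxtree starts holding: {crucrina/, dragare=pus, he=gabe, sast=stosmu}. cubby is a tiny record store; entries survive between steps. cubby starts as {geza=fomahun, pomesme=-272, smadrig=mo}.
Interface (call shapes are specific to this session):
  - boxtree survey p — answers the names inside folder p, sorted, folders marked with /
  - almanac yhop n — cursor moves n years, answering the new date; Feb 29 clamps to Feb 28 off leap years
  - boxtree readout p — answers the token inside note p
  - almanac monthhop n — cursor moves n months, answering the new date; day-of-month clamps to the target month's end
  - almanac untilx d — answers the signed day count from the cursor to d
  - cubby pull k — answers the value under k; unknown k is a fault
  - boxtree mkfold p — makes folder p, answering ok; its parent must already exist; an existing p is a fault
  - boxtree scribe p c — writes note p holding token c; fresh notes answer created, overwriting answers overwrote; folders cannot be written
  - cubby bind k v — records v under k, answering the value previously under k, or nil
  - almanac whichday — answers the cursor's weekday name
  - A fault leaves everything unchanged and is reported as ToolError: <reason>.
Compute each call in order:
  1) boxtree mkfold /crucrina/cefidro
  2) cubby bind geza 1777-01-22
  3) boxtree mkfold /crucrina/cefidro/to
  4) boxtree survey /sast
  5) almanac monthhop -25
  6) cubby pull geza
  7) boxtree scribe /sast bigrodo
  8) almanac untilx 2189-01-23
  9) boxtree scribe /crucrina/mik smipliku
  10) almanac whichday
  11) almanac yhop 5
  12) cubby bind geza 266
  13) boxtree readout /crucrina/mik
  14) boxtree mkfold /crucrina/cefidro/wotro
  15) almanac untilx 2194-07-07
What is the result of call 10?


% boxtree mkfold(p: /crucrina/cefidro) -> ok
% cubby bind(k: geza, v: 1777-01-22) -> fomahun
% boxtree mkfold(p: /crucrina/cefidro/to) -> ok
% boxtree survey(p: /sast) -> ToolError: not a directory
% almanac monthhop(n: -25) -> 2189-11-19
% cubby pull(k: geza) -> 1777-01-22
% boxtree scribe(p: /sast, c: bigrodo) -> overwrote
% almanac untilx(d: 2189-01-23) -> -300
% boxtree scribe(p: /crucrina/mik, c: smipliku) -> created
% almanac whichday() -> Thursday
% almanac yhop(n: 5) -> 2194-11-19
% cubby bind(k: geza, v: 266) -> 1777-01-22
% boxtree readout(p: /crucrina/mik) -> smipliku
% boxtree mkfold(p: /crucrina/cefidro/wotro) -> ok
% almanac untilx(d: 2194-07-07) -> -135

Answer: Thursday


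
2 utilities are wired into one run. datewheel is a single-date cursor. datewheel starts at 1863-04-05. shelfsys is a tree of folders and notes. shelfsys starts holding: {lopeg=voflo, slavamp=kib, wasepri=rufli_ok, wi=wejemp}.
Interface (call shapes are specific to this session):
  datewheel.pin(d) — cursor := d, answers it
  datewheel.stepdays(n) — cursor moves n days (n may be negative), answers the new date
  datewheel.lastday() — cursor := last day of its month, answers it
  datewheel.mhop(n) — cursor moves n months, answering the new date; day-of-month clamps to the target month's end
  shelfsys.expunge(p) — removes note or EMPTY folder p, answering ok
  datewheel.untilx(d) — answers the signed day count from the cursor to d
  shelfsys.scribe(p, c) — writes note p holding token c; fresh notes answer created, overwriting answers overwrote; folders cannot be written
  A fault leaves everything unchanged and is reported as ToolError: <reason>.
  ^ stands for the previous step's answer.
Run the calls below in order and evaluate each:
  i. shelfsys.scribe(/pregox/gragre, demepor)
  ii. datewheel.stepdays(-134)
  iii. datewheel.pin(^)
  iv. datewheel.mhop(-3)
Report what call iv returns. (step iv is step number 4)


Answer: 1862-08-22

Derivation:
Act: shelfsys.scribe[p='/pregox/gragre'; c='demepor']
Obs: ToolError: no parent
Act: datewheel.stepdays[n='-134']
Obs: 1862-11-22
Act: datewheel.pin[d='^']
Obs: 1862-11-22
Act: datewheel.mhop[n='-3']
Obs: 1862-08-22


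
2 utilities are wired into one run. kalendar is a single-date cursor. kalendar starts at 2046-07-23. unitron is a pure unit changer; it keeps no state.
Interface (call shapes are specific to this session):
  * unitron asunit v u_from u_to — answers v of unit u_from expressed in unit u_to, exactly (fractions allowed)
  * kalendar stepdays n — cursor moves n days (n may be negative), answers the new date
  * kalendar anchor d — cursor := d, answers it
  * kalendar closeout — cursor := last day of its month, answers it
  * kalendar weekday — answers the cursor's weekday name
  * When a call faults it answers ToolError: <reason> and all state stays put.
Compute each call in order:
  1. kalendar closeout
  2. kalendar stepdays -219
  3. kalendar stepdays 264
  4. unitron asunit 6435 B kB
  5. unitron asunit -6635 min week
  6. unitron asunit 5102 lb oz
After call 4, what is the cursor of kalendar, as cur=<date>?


>> kalendar closeout()
<< 2046-07-31
>> kalendar stepdays(-219)
<< 2045-12-24
>> kalendar stepdays(264)
<< 2046-09-14
>> unitron asunit(6435, B, kB)
<< 1287/200
>> unitron asunit(-6635, min, week)
<< -1327/2016
>> unitron asunit(5102, lb, oz)
<< 81632

Answer: cur=2046-09-14


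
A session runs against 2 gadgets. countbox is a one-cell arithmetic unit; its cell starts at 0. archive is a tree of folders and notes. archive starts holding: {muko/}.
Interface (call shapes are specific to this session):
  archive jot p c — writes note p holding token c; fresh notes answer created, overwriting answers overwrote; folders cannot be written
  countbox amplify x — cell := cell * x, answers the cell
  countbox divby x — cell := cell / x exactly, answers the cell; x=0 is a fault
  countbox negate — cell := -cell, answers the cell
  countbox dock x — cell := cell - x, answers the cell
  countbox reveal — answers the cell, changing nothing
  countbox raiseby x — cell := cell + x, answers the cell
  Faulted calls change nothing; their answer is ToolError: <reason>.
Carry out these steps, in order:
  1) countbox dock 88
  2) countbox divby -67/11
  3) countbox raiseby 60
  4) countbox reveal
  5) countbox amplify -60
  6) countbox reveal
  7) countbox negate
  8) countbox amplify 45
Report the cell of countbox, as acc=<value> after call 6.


-- countbox dock(88) : -88
-- countbox divby(-67/11) : 968/67
-- countbox raiseby(60) : 4988/67
-- countbox reveal() : 4988/67
-- countbox amplify(-60) : -299280/67
-- countbox reveal() : -299280/67
-- countbox negate() : 299280/67
-- countbox amplify(45) : 13467600/67

Answer: acc=-299280/67


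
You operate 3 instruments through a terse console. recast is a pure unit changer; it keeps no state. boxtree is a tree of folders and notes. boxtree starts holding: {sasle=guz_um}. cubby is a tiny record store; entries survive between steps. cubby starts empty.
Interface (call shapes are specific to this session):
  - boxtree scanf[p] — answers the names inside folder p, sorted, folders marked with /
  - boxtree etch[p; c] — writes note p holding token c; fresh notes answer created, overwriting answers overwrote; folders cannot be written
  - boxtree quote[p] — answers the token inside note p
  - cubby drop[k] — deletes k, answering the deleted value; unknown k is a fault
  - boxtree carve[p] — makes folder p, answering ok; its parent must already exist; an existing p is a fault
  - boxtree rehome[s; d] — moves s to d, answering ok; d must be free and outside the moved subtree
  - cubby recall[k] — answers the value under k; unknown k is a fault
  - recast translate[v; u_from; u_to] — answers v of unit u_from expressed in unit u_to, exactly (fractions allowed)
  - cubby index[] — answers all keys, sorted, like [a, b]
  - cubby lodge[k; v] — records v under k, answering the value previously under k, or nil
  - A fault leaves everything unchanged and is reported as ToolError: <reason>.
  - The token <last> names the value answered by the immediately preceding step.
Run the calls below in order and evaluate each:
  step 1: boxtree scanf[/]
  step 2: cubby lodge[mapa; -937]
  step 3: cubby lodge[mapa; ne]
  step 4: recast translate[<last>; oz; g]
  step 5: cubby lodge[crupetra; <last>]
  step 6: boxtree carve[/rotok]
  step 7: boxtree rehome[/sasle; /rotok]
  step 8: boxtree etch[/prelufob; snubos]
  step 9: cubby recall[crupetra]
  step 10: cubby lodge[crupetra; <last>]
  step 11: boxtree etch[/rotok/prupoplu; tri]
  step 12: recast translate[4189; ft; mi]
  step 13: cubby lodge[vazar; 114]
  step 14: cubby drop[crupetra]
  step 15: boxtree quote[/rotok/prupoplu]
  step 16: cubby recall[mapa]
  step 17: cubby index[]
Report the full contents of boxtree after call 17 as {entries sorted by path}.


I try boxtree scanf with p: /: [sasle].
I invoke cubby lodge with k: mapa, v: -937, and observe nil.
Then cubby lodge with k: mapa, v: ne, giving -937.
Then recast translate with v: <last>, u_from: oz, u_to: g, and observe -42501605069/1600000.
Now I run cubby lodge with k: crupetra, v: <last>, and get nil.
I invoke boxtree carve with p: /rotok, → ok.
Invoking boxtree rehome with s: /sasle, d: /rotok: ToolError: exists.
I invoke boxtree etch with p: /prelufob, c: snubos, — result: created.
I try cubby recall with k: crupetra, which returns -42501605069/1600000.
Then cubby lodge with k: crupetra, v: <last>, and observe -42501605069/1600000.
Then boxtree etch with p: /rotok/prupoplu, c: tri: created.
I call recast translate with v: 4189, u_from: ft, u_to: mi, — result: 4189/5280.
I call cubby lodge with k: vazar, v: 114, → nil.
I use cubby drop with k: crupetra, yielding -42501605069/1600000.
I run boxtree quote with p: /rotok/prupoplu, and see tri.
I run cubby recall with k: mapa: ne.
Calling cubby index(), giving [mapa, vazar].

Answer: {prelufob=snubos, rotok/, rotok/prupoplu=tri, sasle=guz_um}


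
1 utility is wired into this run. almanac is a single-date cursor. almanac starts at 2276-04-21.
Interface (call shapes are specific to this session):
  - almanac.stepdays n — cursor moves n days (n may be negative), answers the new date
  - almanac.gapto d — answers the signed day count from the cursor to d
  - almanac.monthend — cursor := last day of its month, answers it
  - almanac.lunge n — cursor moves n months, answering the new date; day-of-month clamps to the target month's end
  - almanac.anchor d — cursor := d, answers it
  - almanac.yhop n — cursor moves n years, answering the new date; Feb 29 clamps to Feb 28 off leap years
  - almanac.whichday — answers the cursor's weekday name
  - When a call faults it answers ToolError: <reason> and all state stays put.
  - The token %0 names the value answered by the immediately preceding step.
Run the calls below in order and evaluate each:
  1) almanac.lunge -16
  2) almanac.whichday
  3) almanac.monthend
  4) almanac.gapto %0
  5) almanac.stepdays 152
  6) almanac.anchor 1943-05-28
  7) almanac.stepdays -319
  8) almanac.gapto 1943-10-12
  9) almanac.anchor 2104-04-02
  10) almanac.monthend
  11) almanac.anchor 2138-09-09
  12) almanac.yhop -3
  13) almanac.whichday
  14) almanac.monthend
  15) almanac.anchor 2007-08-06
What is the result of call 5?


→ almanac.lunge(n=-16)
← 2274-12-21
→ almanac.whichday()
← Monday
→ almanac.monthend()
← 2274-12-31
→ almanac.gapto(d=%0)
← 0
→ almanac.stepdays(n=152)
← 2275-06-01
→ almanac.anchor(d=1943-05-28)
← 1943-05-28
→ almanac.stepdays(n=-319)
← 1942-07-13
→ almanac.gapto(d=1943-10-12)
← 456
→ almanac.anchor(d=2104-04-02)
← 2104-04-02
→ almanac.monthend()
← 2104-04-30
→ almanac.anchor(d=2138-09-09)
← 2138-09-09
→ almanac.yhop(n=-3)
← 2135-09-09
→ almanac.whichday()
← Friday
→ almanac.monthend()
← 2135-09-30
→ almanac.anchor(d=2007-08-06)
← 2007-08-06

Answer: 2275-06-01


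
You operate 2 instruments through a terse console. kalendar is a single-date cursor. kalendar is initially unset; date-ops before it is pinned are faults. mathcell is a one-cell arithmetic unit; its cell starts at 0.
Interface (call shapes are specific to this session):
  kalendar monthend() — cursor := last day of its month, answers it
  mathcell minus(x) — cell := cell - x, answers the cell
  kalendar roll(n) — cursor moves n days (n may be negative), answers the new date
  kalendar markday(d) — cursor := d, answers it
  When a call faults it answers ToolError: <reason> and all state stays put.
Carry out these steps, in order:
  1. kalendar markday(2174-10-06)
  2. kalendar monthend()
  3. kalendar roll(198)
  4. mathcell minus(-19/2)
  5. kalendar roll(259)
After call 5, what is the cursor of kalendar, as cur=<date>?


Answer: cur=2176-01-31

Derivation:
Invoking kalendar markday passing d: 2174-10-06, which returns 2174-10-06.
I use kalendar monthend(), — result: 2174-10-31.
I invoke kalendar roll passing n: 198: 2175-05-17.
Now I run mathcell minus passing x: -19/2, and see 19/2.
Then kalendar roll passing n: 259, yielding 2176-01-31.


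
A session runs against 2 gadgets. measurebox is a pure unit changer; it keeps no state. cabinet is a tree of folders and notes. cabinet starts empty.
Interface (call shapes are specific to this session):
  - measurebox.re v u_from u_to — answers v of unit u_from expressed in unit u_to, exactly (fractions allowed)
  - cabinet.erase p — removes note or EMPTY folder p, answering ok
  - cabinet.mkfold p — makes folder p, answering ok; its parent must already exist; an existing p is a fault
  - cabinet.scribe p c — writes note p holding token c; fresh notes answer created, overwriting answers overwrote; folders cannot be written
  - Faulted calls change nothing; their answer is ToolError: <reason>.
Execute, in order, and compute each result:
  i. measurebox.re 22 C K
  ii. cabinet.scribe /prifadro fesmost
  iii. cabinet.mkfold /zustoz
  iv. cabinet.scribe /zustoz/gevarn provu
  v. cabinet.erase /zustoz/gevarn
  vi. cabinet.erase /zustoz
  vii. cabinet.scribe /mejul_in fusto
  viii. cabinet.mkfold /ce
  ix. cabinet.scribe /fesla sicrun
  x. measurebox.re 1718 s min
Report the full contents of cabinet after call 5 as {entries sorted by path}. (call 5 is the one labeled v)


Answer: {prifadro=fesmost, zustoz/}

Derivation:
~$ measurebox.re v='22' u_from='C' u_to='K'
[out] 5903/20
~$ cabinet.scribe p='/prifadro' c='fesmost'
[out] created
~$ cabinet.mkfold p='/zustoz'
[out] ok
~$ cabinet.scribe p='/zustoz/gevarn' c='provu'
[out] created
~$ cabinet.erase p='/zustoz/gevarn'
[out] ok
~$ cabinet.erase p='/zustoz'
[out] ok
~$ cabinet.scribe p='/mejul_in' c='fusto'
[out] created
~$ cabinet.mkfold p='/ce'
[out] ok
~$ cabinet.scribe p='/fesla' c='sicrun'
[out] created
~$ measurebox.re v='1718' u_from='s' u_to='min'
[out] 859/30


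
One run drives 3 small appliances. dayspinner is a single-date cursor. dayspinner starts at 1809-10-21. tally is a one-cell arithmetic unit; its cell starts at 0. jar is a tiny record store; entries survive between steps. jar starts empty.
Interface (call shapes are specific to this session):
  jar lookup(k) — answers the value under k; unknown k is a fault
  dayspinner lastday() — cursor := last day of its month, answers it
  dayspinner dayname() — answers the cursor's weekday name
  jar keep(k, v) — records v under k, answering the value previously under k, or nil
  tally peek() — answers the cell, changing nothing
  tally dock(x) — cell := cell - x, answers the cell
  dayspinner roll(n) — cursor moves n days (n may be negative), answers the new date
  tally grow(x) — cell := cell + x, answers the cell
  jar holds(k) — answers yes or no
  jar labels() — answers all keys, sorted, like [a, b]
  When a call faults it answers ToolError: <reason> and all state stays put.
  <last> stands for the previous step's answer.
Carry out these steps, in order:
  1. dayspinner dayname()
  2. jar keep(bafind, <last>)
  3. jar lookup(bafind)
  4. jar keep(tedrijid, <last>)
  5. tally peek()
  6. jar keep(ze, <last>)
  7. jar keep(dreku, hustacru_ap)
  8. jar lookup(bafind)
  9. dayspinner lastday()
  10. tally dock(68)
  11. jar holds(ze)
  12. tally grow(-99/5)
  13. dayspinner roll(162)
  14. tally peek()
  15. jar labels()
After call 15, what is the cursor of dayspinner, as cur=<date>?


Answer: cur=1810-04-11

Derivation:
Act: dayspinner dayname[]
Obs: Saturday
Act: jar keep[k=bafind; v=<last>]
Obs: nil
Act: jar lookup[k=bafind]
Obs: Saturday
Act: jar keep[k=tedrijid; v=<last>]
Obs: nil
Act: tally peek[]
Obs: 0
Act: jar keep[k=ze; v=<last>]
Obs: nil
Act: jar keep[k=dreku; v=hustacru_ap]
Obs: nil
Act: jar lookup[k=bafind]
Obs: Saturday
Act: dayspinner lastday[]
Obs: 1809-10-31
Act: tally dock[x=68]
Obs: -68
Act: jar holds[k=ze]
Obs: yes
Act: tally grow[x=-99/5]
Obs: -439/5
Act: dayspinner roll[n=162]
Obs: 1810-04-11
Act: tally peek[]
Obs: -439/5
Act: jar labels[]
Obs: [bafind, dreku, tedrijid, ze]


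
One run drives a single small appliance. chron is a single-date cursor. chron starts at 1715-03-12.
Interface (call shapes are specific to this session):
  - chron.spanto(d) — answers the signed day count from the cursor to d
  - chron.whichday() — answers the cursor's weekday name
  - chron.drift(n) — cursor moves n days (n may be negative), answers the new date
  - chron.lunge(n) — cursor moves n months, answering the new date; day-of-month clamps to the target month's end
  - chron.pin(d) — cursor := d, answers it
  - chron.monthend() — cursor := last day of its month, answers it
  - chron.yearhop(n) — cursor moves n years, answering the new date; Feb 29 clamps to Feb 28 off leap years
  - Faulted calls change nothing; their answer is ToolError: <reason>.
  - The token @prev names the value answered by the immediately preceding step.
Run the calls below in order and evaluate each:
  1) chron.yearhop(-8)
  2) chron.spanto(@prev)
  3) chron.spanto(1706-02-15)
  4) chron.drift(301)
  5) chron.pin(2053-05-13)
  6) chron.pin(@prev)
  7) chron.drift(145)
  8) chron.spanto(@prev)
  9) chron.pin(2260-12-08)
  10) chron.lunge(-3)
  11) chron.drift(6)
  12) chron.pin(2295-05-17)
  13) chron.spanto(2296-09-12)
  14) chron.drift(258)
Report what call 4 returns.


Calling chron.yearhop(n: -8), → 1707-03-12.
I run chron.spanto(d: @prev): 0.
I invoke chron.spanto(d: 1706-02-15), which returns -390.
Calling chron.drift(n: 301), yielding 1708-01-07.
Invoking chron.pin(d: 2053-05-13): 2053-05-13.
Then chron.pin(d: @prev), — result: 2053-05-13.
Then chron.drift(n: 145), and observe 2053-10-05.
I call chron.spanto(d: @prev), — result: 0.
Calling chron.pin(d: 2260-12-08), giving 2260-12-08.
Calling chron.lunge(n: -3), and get 2260-09-08.
I use chron.drift(n: 6), and get 2260-09-14.
Using chron.pin(d: 2295-05-17), yielding 2295-05-17.
I use chron.spanto(d: 2296-09-12), which returns 484.
I run chron.drift(n: 258), giving 2296-01-30.

Answer: 1708-01-07


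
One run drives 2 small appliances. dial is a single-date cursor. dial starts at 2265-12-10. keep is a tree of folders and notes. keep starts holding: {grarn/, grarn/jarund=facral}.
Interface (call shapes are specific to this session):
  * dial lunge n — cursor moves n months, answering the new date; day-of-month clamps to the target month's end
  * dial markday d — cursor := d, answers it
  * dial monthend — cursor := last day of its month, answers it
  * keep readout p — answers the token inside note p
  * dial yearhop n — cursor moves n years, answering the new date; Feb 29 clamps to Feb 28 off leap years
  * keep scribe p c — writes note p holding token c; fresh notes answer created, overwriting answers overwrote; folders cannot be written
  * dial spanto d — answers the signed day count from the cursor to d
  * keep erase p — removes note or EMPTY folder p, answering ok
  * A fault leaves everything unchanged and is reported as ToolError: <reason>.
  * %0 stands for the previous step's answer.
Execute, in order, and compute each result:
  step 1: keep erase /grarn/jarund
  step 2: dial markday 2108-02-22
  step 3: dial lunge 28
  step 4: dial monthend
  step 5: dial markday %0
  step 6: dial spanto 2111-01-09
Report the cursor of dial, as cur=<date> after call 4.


# keep erase(p='/grarn/jarund') -> ok
# dial markday(d='2108-02-22') -> 2108-02-22
# dial lunge(n='28') -> 2110-06-22
# dial monthend() -> 2110-06-30
# dial markday(d='%0') -> 2110-06-30
# dial spanto(d='2111-01-09') -> 193

Answer: cur=2110-06-30


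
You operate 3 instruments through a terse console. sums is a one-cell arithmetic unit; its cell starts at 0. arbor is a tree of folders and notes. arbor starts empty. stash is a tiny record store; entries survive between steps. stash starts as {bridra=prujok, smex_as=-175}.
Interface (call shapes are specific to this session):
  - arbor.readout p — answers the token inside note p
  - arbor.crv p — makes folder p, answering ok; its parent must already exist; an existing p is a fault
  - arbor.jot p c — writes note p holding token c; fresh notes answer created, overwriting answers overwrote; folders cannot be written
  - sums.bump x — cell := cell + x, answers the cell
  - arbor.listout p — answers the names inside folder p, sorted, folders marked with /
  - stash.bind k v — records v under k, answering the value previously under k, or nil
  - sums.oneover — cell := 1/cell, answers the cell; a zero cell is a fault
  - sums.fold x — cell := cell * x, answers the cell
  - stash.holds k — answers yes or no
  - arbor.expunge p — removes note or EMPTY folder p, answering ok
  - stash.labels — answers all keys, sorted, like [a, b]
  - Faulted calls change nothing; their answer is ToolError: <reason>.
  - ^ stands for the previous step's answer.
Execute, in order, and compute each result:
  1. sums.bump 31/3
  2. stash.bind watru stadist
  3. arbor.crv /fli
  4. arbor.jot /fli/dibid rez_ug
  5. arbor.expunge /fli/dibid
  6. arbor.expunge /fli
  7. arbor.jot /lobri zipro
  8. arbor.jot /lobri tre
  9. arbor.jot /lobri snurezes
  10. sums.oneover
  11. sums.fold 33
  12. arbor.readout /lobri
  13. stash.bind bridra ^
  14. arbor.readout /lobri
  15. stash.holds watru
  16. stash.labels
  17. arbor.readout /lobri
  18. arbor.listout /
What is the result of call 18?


Then sums.bump with x: 31/3, yielding 31/3.
Then stash.bind with k: watru, v: stadist, — result: nil.
I run arbor.crv with p: /fli, giving ok.
Now I run arbor.jot with p: /fli/dibid, c: rez_ug, and get created.
I try arbor.expunge with p: /fli/dibid, and get ok.
I call arbor.expunge with p: /fli, → ok.
I run arbor.jot with p: /lobri, c: zipro, yielding created.
I use arbor.jot with p: /lobri, c: tre, yielding overwrote.
I invoke arbor.jot with p: /lobri, c: snurezes, which returns overwrote.
I invoke sums.oneover(), and observe 3/31.
Using sums.fold with x: 33, — result: 99/31.
I call arbor.readout with p: /lobri, and get snurezes.
I run stash.bind with k: bridra, v: ^: prujok.
I run arbor.readout with p: /lobri: snurezes.
I use stash.holds with k: watru, → yes.
Using stash.labels, and get [bridra, smex_as, watru].
Invoking arbor.readout with p: /lobri, which returns snurezes.
Invoking arbor.listout with p: /, and observe [lobri].

Answer: [lobri]


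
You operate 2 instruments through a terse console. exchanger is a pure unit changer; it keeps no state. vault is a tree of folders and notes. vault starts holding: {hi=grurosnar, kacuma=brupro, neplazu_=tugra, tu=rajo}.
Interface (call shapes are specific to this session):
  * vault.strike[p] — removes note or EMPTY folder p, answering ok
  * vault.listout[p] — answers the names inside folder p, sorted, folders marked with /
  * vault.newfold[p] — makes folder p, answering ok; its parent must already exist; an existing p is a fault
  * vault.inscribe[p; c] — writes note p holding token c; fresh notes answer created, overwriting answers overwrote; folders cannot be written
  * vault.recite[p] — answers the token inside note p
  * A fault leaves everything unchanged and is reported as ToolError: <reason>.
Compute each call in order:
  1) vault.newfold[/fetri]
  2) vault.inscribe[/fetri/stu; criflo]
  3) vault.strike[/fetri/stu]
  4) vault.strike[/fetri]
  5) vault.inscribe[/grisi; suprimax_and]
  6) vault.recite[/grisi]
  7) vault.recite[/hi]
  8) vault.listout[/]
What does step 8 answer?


Answer: [grisi, hi, kacuma, neplazu_, tu]

Derivation:
·→ vault.newfold(p=/fetri)
·← ok
·→ vault.inscribe(p=/fetri/stu, c=criflo)
·← created
·→ vault.strike(p=/fetri/stu)
·← ok
·→ vault.strike(p=/fetri)
·← ok
·→ vault.inscribe(p=/grisi, c=suprimax_and)
·← created
·→ vault.recite(p=/grisi)
·← suprimax_and
·→ vault.recite(p=/hi)
·← grurosnar
·→ vault.listout(p=/)
·← [grisi, hi, kacuma, neplazu_, tu]


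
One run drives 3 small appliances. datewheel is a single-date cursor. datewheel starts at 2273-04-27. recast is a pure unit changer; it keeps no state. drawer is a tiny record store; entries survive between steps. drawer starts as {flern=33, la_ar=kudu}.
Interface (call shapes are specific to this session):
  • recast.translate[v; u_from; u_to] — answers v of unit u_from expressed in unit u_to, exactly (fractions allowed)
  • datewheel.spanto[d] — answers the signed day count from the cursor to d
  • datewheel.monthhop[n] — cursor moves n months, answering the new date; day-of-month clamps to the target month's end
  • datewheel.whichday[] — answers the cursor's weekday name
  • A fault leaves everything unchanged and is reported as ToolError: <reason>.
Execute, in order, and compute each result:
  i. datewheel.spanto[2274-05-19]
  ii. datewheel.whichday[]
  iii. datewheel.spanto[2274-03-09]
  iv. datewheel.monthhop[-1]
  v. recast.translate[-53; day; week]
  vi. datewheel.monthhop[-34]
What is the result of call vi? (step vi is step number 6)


% datewheel.spanto d='2274-05-19'
= 387
% datewheel.whichday
= Sunday
% datewheel.spanto d='2274-03-09'
= 316
% datewheel.monthhop n='-1'
= 2273-03-27
% recast.translate v='-53' u_from='day' u_to='week'
= -53/7
% datewheel.monthhop n='-34'
= 2270-05-27

Answer: 2270-05-27


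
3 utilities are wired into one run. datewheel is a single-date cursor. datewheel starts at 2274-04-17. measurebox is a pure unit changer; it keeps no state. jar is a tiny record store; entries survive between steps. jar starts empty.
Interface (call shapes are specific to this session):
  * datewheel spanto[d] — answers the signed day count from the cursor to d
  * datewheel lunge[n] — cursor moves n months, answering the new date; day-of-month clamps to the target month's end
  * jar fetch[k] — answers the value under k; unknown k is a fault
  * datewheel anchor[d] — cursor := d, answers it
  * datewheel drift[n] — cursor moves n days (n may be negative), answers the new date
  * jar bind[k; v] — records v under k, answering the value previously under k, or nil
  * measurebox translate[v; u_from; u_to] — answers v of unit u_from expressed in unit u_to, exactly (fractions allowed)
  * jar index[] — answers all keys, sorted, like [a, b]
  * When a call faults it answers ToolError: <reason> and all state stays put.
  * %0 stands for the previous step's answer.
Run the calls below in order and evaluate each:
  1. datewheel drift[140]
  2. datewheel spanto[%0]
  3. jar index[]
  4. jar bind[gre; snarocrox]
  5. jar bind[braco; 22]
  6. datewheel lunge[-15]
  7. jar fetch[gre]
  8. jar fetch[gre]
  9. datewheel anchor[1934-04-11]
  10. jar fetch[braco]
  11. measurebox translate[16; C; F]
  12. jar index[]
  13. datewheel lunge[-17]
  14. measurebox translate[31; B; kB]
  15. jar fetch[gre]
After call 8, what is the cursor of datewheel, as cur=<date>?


>> datewheel drift(n→140)
<< 2274-09-04
>> datewheel spanto(d→%0)
<< 0
>> jar index()
<< []
>> jar bind(k→gre, v→snarocrox)
<< nil
>> jar bind(k→braco, v→22)
<< nil
>> datewheel lunge(n→-15)
<< 2273-06-04
>> jar fetch(k→gre)
<< snarocrox
>> jar fetch(k→gre)
<< snarocrox
>> datewheel anchor(d→1934-04-11)
<< 1934-04-11
>> jar fetch(k→braco)
<< 22
>> measurebox translate(v→16, u_from→C, u_to→F)
<< 304/5
>> jar index()
<< [braco, gre]
>> datewheel lunge(n→-17)
<< 1932-11-11
>> measurebox translate(v→31, u_from→B, u_to→kB)
<< 31/1000
>> jar fetch(k→gre)
<< snarocrox

Answer: cur=2273-06-04


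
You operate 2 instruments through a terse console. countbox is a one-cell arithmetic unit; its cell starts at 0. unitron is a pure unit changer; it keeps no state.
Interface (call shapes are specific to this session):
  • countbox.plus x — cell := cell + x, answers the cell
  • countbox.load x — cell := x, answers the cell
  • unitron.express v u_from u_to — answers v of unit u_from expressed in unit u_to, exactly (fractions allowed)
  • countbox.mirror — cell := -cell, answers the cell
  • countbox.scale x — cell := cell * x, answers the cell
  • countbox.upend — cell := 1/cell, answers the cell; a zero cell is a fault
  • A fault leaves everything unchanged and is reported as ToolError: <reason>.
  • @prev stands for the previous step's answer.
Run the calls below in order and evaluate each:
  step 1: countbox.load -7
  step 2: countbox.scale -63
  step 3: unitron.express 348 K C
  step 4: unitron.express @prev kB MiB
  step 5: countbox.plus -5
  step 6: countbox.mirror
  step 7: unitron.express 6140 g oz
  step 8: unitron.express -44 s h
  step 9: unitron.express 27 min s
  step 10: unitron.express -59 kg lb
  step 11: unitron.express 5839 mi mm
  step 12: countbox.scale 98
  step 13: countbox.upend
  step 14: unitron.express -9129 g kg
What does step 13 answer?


Do: countbox.load[x='-7']
See: -7
Do: countbox.scale[x='-63']
See: 441
Do: unitron.express[v='348'; u_from='K'; u_to='C']
See: 1497/20
Do: unitron.express[v='@prev'; u_from='kB'; u_to='MiB']
See: 37425/524288
Do: countbox.plus[x='-5']
See: 436
Do: countbox.mirror[]
See: -436
Do: unitron.express[v='6140'; u_from='g'; u_to='oz']
See: 9824000000/45359237
Do: unitron.express[v='-44'; u_from='s'; u_to='h']
See: -11/900
Do: unitron.express[v='27'; u_from='min'; u_to='s']
See: 1620
Do: unitron.express[v='-59'; u_from='kg'; u_to='lb']
See: -5900000000/45359237
Do: unitron.express[v='5839'; u_from='mi'; u_to='mm']
See: 9396959616
Do: countbox.scale[x='98']
See: -42728
Do: countbox.upend[]
See: -1/42728
Do: unitron.express[v='-9129'; u_from='g'; u_to='kg']
See: -9129/1000

Answer: -1/42728


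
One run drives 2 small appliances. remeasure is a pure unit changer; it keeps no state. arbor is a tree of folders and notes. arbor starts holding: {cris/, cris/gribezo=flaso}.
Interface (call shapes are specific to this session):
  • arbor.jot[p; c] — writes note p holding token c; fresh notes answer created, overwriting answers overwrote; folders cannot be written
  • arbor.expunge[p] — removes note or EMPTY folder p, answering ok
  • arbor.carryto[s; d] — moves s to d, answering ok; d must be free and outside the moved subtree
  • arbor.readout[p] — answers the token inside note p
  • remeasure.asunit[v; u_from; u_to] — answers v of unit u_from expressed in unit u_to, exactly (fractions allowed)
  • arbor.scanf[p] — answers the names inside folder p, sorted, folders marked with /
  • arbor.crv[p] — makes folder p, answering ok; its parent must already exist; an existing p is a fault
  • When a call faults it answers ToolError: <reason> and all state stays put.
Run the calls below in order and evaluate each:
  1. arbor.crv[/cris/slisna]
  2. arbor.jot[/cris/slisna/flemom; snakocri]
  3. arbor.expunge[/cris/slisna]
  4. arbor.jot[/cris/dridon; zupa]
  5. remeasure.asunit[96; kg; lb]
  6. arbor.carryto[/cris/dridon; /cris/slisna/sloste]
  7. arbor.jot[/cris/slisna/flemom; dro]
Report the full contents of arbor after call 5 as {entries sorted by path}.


Answer: {cris/, cris/dridon=zupa, cris/gribezo=flaso, cris/slisna/, cris/slisna/flemom=snakocri}

Derivation:
Invoking arbor.crv passing p=/cris/slisna, and see ok.
I run arbor.jot passing p=/cris/slisna/flemom, c=snakocri, → created.
Next I call arbor.expunge passing p=/cris/slisna, and get ToolError: not empty.
Then arbor.jot passing p=/cris/dridon, c=zupa, which returns created.
Calling remeasure.asunit passing v=96, u_from=kg, u_to=lb, → 9600000000/45359237.
Then arbor.carryto passing s=/cris/dridon, d=/cris/slisna/sloste, → ok.
Now I run arbor.jot passing p=/cris/slisna/flemom, c=dro, and see overwrote.


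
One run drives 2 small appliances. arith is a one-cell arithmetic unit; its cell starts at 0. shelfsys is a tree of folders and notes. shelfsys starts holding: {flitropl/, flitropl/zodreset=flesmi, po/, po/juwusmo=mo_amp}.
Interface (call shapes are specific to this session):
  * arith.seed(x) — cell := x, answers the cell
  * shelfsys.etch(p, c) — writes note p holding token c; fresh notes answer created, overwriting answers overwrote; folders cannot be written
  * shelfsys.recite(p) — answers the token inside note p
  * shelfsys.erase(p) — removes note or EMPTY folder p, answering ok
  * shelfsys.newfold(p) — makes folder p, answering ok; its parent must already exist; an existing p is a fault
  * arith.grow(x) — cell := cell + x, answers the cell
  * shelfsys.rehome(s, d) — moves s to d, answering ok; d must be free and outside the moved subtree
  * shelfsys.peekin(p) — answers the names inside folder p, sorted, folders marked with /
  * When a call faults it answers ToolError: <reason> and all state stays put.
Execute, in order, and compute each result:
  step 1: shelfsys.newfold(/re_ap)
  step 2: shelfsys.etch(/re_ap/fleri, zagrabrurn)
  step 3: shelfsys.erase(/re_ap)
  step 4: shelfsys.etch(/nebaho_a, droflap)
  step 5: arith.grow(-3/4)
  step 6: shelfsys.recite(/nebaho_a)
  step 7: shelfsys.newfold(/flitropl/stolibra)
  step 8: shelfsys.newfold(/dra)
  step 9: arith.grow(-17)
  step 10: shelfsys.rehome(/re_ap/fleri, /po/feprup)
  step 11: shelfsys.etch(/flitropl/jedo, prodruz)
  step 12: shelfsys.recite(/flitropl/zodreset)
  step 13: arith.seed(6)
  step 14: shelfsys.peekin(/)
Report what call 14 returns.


Answer: [dra/, flitropl/, nebaho_a, po/, re_ap/]

Derivation:
Using shelfsys.newfold with p→/re_ap, and see ok.
I invoke shelfsys.etch with p→/re_ap/fleri, c→zagrabrurn, which returns created.
I run shelfsys.erase with p→/re_ap, and observe ToolError: not empty.
Invoking shelfsys.etch with p→/nebaho_a, c→droflap, and observe created.
Now I run arith.grow with x→-3/4, yielding -3/4.
Invoking shelfsys.recite with p→/nebaho_a: droflap.
I call shelfsys.newfold with p→/flitropl/stolibra, and see ok.
I try shelfsys.newfold with p→/dra, and see ok.
Now I run arith.grow with x→-17, yielding -71/4.
Invoking shelfsys.rehome with s→/re_ap/fleri, d→/po/feprup, giving ok.
Next I call shelfsys.etch with p→/flitropl/jedo, c→prodruz: created.
I run shelfsys.recite with p→/flitropl/zodreset, and get flesmi.
I try arith.seed with x→6, giving 6.
Invoking shelfsys.peekin with p→/: [dra/, flitropl/, nebaho_a, po/, re_ap/].


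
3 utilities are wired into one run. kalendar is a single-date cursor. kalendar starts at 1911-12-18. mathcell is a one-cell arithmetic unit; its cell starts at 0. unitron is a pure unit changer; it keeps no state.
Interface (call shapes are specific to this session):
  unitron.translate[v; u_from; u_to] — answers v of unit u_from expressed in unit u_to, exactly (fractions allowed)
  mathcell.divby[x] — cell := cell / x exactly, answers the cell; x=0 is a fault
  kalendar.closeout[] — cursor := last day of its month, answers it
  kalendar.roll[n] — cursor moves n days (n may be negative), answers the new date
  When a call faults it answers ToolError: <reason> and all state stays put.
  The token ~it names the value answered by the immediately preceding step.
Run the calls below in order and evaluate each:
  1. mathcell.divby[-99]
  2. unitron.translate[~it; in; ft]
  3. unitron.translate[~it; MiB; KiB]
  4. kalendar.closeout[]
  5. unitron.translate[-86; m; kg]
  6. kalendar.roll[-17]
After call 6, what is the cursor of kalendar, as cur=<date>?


Calling mathcell.divby on x: -99: 0.
Invoking unitron.translate on v: ~it, u_from: in, u_to: ft, yielding 0.
I try unitron.translate on v: ~it, u_from: MiB, u_to: KiB, and get 0.
I try kalendar.closeout(), giving 1911-12-31.
I invoke unitron.translate on v: -86, u_from: m, u_to: kg, → ToolError: incompatible units.
I run kalendar.roll on n: -17, — result: 1911-12-14.

Answer: cur=1911-12-14


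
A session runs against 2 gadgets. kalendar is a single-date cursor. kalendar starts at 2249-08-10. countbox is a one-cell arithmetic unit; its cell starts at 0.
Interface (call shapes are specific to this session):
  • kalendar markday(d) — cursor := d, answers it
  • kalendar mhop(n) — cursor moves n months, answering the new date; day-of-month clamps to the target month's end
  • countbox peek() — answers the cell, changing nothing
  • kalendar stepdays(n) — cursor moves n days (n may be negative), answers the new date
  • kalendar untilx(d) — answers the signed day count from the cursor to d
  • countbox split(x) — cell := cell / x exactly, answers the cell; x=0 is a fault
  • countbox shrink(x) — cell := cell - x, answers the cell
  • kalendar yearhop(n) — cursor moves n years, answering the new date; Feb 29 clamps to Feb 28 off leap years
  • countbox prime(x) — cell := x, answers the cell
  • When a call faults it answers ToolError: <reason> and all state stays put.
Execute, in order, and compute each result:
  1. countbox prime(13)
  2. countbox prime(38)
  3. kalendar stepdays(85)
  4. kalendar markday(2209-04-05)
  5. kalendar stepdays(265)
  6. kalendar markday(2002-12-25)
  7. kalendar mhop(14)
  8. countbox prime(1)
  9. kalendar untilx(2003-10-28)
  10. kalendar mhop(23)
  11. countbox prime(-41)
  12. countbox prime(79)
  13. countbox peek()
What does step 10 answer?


I invoke countbox prime(x=13), yielding 13.
Next I call countbox prime(x=38), and get 38.
I run kalendar stepdays(n=85), yielding 2249-11-03.
I try kalendar markday(d=2209-04-05), and observe 2209-04-05.
I call kalendar stepdays(n=265), and see 2209-12-26.
I use kalendar markday(d=2002-12-25), → 2002-12-25.
I run kalendar mhop(n=14), and see 2004-02-25.
Calling countbox prime(x=1), yielding 1.
Next I call kalendar untilx(d=2003-10-28), → -120.
I invoke kalendar mhop(n=23), → 2006-01-25.
Now I run countbox prime(x=-41), and observe -41.
I run countbox prime(x=79), which returns 79.
I try countbox peek: 79.

Answer: 2006-01-25
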